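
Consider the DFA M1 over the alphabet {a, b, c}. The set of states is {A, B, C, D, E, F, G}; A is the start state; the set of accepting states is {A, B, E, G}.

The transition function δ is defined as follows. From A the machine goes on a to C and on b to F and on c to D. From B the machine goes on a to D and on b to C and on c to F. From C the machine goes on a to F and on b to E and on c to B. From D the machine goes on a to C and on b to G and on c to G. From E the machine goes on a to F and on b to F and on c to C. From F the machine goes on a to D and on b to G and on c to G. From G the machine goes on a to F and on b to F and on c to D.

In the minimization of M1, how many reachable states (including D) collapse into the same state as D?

3

Initial partition by acceptance: {A,B,E,G} | {C,D,F}.
No further refinement is possible. Final partition (2 blocks): {A,B,E,G} | {C,D,F}.
State D belongs to the block {C,D,F}, which has 3 states.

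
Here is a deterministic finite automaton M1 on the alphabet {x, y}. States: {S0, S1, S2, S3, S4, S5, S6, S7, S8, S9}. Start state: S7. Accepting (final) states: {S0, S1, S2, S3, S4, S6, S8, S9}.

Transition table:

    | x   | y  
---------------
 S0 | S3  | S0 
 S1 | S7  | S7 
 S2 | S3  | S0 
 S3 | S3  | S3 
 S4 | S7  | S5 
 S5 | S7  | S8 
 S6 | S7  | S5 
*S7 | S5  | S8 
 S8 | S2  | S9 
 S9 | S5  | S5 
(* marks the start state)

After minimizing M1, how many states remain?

States {S1,S4,S6} cannot be reached from the start state, so discard them.
Start with accepting vs non-accepting: {S0,S2,S3,S8,S9} | {S5,S7}.
Refine {S0,S2,S3,S8,S9} on symbol x: members go to different blocks, giving {S0,S2,S3,S8} and {S9}.
Refine {S0,S2,S3,S8} on symbol y: members go to different blocks, giving {S0,S2,S3} and {S8}.
No further refinement is possible. Final partition (4 blocks): {S0,S2,S3} | {S5,S7} | {S9} | {S8}.

4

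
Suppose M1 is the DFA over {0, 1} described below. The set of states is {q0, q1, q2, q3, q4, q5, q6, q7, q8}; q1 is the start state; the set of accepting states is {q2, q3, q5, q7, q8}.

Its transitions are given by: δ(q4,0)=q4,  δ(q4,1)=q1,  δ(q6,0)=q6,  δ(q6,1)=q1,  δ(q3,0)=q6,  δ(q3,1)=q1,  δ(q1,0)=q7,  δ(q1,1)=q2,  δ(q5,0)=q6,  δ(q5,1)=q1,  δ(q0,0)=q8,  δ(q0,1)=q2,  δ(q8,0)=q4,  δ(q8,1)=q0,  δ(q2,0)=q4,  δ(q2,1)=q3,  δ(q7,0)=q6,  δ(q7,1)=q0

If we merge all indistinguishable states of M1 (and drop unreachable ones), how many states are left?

4

States {q5} cannot be reached from the start state, so discard them.
Start with accepting vs non-accepting: {q2,q3,q7,q8} | {q0,q1,q4,q6}.
Split {q2,q3,q7,q8} by δ(·,1) → {q3,q7,q8} and {q2}.
Refine {q0,q1,q4,q6} on symbol 0: members go to different blocks, giving {q0,q1} and {q4,q6}.
No further refinement is possible. Final partition (4 blocks): {q3,q7,q8} | {q0,q1} | {q2} | {q4,q6}.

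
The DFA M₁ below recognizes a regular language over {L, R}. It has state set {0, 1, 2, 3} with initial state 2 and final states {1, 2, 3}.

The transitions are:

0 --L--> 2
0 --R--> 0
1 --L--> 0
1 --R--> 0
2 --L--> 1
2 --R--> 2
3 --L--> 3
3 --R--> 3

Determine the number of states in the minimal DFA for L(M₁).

States {3} cannot be reached from the start state, so discard them.
P0 = {1,2} | {0}.
Refine {1,2} on symbol L: members go to different blocks, giving {1} and {2}.
Stable partition: {1} | {0} | {2} — 3 equivalence classes.

3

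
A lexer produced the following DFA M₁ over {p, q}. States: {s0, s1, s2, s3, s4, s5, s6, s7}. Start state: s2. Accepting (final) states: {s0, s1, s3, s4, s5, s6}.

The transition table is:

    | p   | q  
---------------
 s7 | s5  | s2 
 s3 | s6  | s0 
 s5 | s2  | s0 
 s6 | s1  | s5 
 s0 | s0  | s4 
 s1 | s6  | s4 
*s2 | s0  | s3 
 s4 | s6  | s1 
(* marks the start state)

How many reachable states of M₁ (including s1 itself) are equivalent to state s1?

States {s7} cannot be reached from the start state, so discard them.
Initial partition by acceptance: {s0,s1,s3,s4,s5,s6} | {s2}.
Split {s0,s1,s3,s4,s5,s6} by δ(·,p) → {s0,s1,s3,s4,s6} and {s5}.
Split {s0,s1,s3,s4,s6} by δ(·,q) → {s0,s1,s3,s4} and {s6}.
On input p, block {s0,s1,s3,s4} splits into {s1,s3,s4} and {s0}.
Refine {s1,s3,s4} on symbol q: members go to different blocks, giving {s1,s4} and {s3}.
No further refinement is possible. Final partition (6 blocks): {s1,s4} | {s2} | {s5} | {s6} | {s0} | {s3}.
State s1 belongs to the block {s1,s4}, which has 2 states.

2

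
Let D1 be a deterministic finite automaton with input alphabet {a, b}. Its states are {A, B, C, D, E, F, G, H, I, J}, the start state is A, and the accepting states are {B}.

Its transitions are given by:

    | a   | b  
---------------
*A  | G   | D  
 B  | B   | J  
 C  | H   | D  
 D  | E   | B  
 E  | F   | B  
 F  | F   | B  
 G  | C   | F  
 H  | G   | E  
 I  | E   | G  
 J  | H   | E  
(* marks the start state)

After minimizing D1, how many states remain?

3

Reachable states from the start: {A,B,C,D,E,F,G,H,J}. Unreachable: {I} — drop them.
P0 = {B} | {A,C,D,E,F,G,H,J}.
Refine {A,C,D,E,F,G,H,J} on symbol b: members go to different blocks, giving {A,C,G,H,J} and {D,E,F}.
Stable partition: {B} | {A,C,G,H,J} | {D,E,F} — 3 equivalence classes.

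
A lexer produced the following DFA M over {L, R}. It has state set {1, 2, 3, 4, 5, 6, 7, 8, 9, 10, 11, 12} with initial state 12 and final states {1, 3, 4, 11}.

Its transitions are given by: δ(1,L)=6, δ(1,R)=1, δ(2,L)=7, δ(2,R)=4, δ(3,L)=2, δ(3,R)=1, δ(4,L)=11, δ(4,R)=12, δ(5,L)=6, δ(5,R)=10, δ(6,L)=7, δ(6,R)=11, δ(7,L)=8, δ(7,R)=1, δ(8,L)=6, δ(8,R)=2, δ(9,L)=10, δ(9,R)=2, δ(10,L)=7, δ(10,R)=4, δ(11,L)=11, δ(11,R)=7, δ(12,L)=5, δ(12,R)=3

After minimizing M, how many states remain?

Reachable states from the start: {1,2,3,4,5,6,7,8,10,11,12}. Unreachable: {9} — drop them.
Start with accepting vs non-accepting: {1,3,4,11} | {2,5,6,7,8,10,12}.
Refine {1,3,4,11} on symbol L: members go to different blocks, giving {1,3} and {4,11}.
Split {2,5,6,7,8,10,12} by δ(·,R) → {2,6,10} and {5,8} and {7,12}.
Stable partition: {1,3} | {2,6,10} | {4,11} | {5,8} | {7,12} — 5 equivalence classes.

5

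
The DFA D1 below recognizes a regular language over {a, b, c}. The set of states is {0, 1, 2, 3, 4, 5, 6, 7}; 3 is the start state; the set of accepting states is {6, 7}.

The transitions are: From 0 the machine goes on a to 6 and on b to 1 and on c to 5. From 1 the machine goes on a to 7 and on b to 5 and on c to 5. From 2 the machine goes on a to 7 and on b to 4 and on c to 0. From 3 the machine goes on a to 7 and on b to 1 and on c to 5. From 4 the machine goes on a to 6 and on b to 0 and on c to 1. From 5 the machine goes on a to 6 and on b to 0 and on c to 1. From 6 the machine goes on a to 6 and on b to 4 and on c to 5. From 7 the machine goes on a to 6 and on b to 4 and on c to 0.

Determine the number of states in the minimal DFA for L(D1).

States {2} cannot be reached from the start state, so discard them.
Initial partition by acceptance: {6,7} | {0,1,3,4,5}.
No further refinement is possible. Final partition (2 blocks): {6,7} | {0,1,3,4,5}.

2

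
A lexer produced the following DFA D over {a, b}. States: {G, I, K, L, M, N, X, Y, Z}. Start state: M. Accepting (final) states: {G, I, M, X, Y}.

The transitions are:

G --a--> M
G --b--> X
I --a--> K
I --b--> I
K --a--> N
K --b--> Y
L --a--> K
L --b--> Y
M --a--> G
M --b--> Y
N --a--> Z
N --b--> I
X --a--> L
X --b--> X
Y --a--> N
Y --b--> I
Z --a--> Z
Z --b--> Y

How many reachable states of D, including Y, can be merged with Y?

3

Start with accepting vs non-accepting: {G,I,M,X,Y} | {K,L,N,Z}.
Split {G,I,M,X,Y} by δ(·,a) → {I,X,Y} and {G,M}.
Stable partition: {I,X,Y} | {K,L,N,Z} | {G,M} — 3 equivalence classes.
The equivalence class containing Y is {I,X,Y}, of size 3.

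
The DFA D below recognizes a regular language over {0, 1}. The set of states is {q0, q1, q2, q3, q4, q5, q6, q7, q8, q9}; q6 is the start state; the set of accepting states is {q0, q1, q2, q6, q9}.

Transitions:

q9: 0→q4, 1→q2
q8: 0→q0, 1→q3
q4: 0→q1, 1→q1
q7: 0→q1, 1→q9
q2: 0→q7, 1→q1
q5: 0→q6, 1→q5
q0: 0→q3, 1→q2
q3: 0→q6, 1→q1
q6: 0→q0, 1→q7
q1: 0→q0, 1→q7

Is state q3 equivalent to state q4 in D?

First remove the unreachable states {q5,q8}; 8 states remain.
Start with accepting vs non-accepting: {q0,q1,q2,q6,q9} | {q3,q4,q7}.
Refine {q0,q1,q2,q6,q9} on symbol 0: members go to different blocks, giving {q0,q2,q9} and {q1,q6}.
On input 1, block {q0,q2,q9} splits into {q0,q9} and {q2}.
On input 1, block {q3,q4,q7} splits into {q3,q4} and {q7}.
Stable partition: {q0,q9} | {q3,q4} | {q1,q6} | {q2} | {q7} — 5 equivalence classes.
q3 and q4 lie in the same block of the stable partition, so they are equivalent — no string distinguishes them.

Yes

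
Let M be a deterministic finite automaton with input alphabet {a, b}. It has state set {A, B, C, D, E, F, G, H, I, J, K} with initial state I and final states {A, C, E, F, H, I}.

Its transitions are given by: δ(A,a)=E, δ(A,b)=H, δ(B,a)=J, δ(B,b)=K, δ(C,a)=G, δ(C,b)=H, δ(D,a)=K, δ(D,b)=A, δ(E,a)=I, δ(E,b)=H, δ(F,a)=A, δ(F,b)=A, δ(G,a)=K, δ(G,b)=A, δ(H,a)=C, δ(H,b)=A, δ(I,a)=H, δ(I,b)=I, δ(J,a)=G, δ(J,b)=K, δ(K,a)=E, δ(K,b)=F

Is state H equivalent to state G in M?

No

Reachable states from the start: {A,C,E,F,G,H,I,K}. Unreachable: {B,D,J} — drop them.
Initial partition by acceptance: {A,C,E,F,H,I} | {G,K}.
Refine {A,C,E,F,H,I} on symbol a: members go to different blocks, giving {A,E,F,H,I} and {C}.
On input a, block {A,E,F,H,I} splits into {A,E,F,I} and {H}.
On input a, block {A,E,F,I} splits into {A,E,F} and {I}.
Refine {A,E,F} on symbol a: members go to different blocks, giving {A,F} and {E}.
On input a, block {A,F} splits into {A} and {F}.
Refine {G,K} on symbol a: members go to different blocks, giving {G} and {K}.
Stable partition: {A} | {G} | {C} | {H} | {I} | {E} | {F} | {K} — 8 equivalence classes.
H and G end up in different blocks, so they are distinguishable. For instance, the string 'ε' is accepted from only H.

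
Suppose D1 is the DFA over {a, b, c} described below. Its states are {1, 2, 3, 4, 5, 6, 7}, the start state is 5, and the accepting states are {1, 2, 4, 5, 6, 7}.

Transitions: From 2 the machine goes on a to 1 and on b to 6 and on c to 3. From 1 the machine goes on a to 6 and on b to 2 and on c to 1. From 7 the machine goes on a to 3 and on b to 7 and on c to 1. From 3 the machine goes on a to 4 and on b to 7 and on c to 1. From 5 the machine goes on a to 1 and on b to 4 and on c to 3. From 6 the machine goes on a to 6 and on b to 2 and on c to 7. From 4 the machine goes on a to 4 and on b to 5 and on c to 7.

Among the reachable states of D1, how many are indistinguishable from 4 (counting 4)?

2

Initial partition by acceptance: {1,2,4,5,6,7} | {3}.
On input a, block {1,2,4,5,6,7} splits into {1,2,4,5,6} and {7}.
Split {1,2,4,5,6} by δ(·,c) → {2,5} and {4,6} and {1}.
Stable partition: {2,5} | {3} | {7} | {4,6} | {1} — 5 equivalence classes.
State 4 belongs to the block {4,6}, which has 2 states.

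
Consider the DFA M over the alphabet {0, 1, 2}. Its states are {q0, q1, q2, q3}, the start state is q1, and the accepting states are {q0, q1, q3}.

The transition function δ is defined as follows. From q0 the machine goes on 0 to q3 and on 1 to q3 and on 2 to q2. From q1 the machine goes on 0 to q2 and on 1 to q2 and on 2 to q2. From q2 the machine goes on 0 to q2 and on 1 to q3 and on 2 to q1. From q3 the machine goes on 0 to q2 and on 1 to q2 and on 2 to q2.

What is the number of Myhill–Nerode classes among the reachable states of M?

Reachable states from the start: {q1,q2,q3}. Unreachable: {q0} — drop them.
Initial partition by acceptance: {q1,q3} | {q2}.
The partition is now stable with 2 blocks: {q1,q3} | {q2}.

2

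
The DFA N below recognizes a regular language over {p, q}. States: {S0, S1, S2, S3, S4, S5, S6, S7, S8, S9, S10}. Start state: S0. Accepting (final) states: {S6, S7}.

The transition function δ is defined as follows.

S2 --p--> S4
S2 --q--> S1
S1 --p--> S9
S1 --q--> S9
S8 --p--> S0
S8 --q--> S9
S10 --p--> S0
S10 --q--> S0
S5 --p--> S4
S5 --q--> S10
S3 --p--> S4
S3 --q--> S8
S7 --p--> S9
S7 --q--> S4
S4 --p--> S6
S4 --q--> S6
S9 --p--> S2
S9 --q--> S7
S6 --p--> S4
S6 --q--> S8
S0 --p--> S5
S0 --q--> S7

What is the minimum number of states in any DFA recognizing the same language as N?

6

Reachable states from the start: {S0,S1,S2,S4,S5,S6,S7,S8,S9,S10}. Unreachable: {S3} — drop them.
Start with accepting vs non-accepting: {S6,S7} | {S0,S1,S2,S4,S5,S8,S9,S10}.
On input p, block {S0,S1,S2,S4,S5,S8,S9,S10} splits into {S0,S1,S2,S5,S8,S9,S10} and {S4}.
Split {S6,S7} by δ(·,p) → {S6} and {S7}.
Split {S0,S1,S2,S5,S8,S9,S10} by δ(·,p) → {S0,S1,S8,S9,S10} and {S2,S5}.
On input p, block {S0,S1,S8,S9,S10} splits into {S1,S8,S10} and {S0,S9}.
No further refinement is possible. Final partition (6 blocks): {S6} | {S1,S8,S10} | {S4} | {S7} | {S2,S5} | {S0,S9}.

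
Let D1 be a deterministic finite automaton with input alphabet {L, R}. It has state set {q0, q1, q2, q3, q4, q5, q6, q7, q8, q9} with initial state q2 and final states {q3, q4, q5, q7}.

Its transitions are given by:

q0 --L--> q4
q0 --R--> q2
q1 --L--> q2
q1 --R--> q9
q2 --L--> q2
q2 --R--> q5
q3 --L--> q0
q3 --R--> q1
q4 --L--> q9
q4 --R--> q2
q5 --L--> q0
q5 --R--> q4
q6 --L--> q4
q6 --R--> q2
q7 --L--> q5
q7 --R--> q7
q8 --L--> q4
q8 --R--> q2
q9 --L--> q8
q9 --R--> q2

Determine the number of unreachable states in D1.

4

BFS from q2 reaches {q0, q2, q4, q5, q8, q9}; the 4 state(s) q1, q3, q6, q7 are never visited.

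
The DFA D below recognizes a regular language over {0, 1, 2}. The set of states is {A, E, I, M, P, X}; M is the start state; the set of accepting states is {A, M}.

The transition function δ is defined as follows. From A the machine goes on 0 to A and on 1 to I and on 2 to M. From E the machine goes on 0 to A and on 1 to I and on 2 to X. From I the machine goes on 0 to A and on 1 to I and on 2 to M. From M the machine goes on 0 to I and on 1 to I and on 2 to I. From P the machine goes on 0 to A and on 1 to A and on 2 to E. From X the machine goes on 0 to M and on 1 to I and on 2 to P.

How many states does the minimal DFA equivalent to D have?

First remove the unreachable states {E,P,X}; 3 states remain.
Initial partition by acceptance: {A,M} | {I}.
Refine {A,M} on symbol 0: members go to different blocks, giving {M} and {A}.
The partition is now stable with 3 blocks: {M} | {I} | {A}.

3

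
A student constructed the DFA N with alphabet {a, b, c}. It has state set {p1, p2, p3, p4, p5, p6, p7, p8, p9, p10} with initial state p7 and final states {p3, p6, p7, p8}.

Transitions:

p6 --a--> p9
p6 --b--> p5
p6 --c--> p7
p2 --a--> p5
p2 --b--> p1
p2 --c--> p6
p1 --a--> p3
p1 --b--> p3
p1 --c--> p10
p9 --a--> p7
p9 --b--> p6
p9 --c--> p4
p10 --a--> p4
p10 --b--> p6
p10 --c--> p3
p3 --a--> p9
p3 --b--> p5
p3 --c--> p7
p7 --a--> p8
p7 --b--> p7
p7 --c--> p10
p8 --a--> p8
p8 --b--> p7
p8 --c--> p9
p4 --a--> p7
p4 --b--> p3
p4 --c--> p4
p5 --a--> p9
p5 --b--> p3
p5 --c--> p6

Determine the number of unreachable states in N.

No path from p7 leads to p1, p2; the other 8 states are all reachable.

2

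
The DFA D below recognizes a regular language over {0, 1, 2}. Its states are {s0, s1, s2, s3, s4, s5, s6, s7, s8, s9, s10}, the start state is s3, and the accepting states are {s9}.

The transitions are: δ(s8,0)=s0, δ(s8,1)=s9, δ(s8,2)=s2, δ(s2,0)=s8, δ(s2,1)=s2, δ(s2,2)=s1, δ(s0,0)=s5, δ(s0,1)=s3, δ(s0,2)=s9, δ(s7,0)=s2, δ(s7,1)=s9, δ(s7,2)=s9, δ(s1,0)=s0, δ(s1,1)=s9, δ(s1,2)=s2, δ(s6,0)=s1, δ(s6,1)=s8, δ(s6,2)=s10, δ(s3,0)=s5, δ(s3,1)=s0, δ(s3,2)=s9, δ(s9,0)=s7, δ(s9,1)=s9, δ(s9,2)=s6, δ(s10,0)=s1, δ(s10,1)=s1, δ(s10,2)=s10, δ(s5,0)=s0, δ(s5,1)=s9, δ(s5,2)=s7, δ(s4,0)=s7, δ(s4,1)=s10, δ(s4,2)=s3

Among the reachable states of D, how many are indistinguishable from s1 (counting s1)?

States {s4} cannot be reached from the start state, so discard them.
Initial partition by acceptance: {s9} | {s0,s1,s2,s3,s5,s6,s7,s8,s10}.
On input 1, block {s0,s1,s2,s3,s5,s6,s7,s8,s10} splits into {s0,s2,s3,s6,s10} and {s1,s5,s7,s8}.
On input 1, block {s0,s2,s3,s6,s10} splits into {s0,s2,s3} and {s6,s10}.
On input 2, block {s0,s2,s3} splits into {s0,s3} and {s2}.
Refine {s1,s5,s7,s8} on symbol 0: members go to different blocks, giving {s1,s5,s8} and {s7}.
Split {s1,s5,s8} by δ(·,2) → {s1,s8} and {s5}.
The partition is now stable with 7 blocks: {s9} | {s0,s3} | {s1,s8} | {s6,s10} | {s2} | {s7} | {s5}.
State s1 belongs to the block {s1,s8}, which has 2 states.

2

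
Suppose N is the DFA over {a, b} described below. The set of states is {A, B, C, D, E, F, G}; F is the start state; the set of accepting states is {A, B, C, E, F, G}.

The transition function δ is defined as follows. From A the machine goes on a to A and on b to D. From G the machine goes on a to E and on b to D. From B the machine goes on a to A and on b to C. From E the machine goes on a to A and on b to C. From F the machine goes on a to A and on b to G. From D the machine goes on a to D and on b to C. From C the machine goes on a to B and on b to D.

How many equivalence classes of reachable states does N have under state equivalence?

Every state is reachable, so we keep all 7.
Start with accepting vs non-accepting: {A,B,C,E,F,G} | {D}.
Split {A,B,C,E,F,G} by δ(·,b) → {A,C,G} and {B,E,F}.
On input a, block {A,C,G} splits into {C,G} and {A}.
Stable partition: {C,G} | {D} | {B,E,F} | {A} — 4 equivalence classes.

4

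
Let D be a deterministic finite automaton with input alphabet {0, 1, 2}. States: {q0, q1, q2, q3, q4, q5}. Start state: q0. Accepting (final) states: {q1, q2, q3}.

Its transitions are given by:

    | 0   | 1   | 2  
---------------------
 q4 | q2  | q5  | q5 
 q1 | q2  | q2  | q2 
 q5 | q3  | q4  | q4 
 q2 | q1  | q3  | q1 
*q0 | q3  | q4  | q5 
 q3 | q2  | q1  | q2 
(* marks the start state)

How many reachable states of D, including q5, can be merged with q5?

3

All states are reachable from the start state.
P0 = {q1,q2,q3} | {q0,q4,q5}.
Stable partition: {q1,q2,q3} | {q0,q4,q5} — 2 equivalence classes.
The equivalence class containing q5 is {q0,q4,q5}, of size 3.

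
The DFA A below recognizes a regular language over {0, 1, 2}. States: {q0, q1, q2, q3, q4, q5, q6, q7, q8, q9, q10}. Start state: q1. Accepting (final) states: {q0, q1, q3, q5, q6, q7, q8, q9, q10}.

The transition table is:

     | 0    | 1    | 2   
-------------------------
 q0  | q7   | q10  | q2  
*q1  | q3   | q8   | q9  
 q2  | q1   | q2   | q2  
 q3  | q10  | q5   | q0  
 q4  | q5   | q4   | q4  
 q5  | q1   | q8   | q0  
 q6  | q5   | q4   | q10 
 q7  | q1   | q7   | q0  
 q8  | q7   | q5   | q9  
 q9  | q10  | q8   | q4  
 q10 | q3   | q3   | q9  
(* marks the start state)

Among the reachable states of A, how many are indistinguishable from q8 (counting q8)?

6

Reachable states from the start: {q0,q1,q2,q3,q4,q5,q7,q8,q9,q10}. Unreachable: {q6} — drop them.
Initial partition by acceptance: {q0,q1,q3,q5,q7,q8,q9,q10} | {q2,q4}.
On input 2, block {q0,q1,q3,q5,q7,q8,q9,q10} splits into {q1,q3,q5,q7,q8,q10} and {q0,q9}.
The partition is now stable with 3 blocks: {q1,q3,q5,q7,q8,q10} | {q2,q4} | {q0,q9}.
State q8 belongs to the block {q1,q3,q5,q7,q8,q10}, which has 6 states.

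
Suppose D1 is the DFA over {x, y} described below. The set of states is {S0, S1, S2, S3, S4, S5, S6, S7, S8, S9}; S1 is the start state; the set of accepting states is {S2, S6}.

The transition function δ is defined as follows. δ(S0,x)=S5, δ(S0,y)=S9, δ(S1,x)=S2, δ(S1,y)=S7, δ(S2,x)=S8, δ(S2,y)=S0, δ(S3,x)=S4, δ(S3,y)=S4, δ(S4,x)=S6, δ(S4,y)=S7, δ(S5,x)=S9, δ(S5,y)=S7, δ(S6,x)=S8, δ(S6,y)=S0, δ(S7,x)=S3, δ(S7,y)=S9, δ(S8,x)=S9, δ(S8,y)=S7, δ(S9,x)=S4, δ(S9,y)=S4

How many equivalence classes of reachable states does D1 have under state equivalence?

6

P0 = {S2,S6} | {S0,S1,S3,S4,S5,S7,S8,S9}.
Split {S0,S1,S3,S4,S5,S7,S8,S9} by δ(·,x) → {S0,S3,S5,S7,S8,S9} and {S1,S4}.
Refine {S0,S3,S5,S7,S8,S9} on symbol x: members go to different blocks, giving {S0,S5,S7,S8} and {S3,S9}.
Refine {S0,S5,S7,S8} on symbol x: members go to different blocks, giving {S5,S7,S8} and {S0}.
Split {S5,S7,S8} by δ(·,y) → {S5,S8} and {S7}.
No further refinement is possible. Final partition (6 blocks): {S2,S6} | {S5,S8} | {S1,S4} | {S3,S9} | {S0} | {S7}.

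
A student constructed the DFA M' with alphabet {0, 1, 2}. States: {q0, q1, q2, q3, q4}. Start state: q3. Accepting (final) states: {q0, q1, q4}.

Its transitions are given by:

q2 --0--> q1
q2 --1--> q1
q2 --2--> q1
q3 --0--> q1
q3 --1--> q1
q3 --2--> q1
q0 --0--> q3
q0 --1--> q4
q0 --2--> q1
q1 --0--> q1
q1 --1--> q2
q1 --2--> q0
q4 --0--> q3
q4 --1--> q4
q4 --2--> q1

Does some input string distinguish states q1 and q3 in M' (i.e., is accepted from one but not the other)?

Yes

Every state is reachable, so we keep all 5.
P0 = {q0,q1,q4} | {q2,q3}.
Split {q0,q1,q4} by δ(·,0) → {q0,q4} and {q1}.
Stable partition: {q0,q4} | {q2,q3} | {q1} — 3 equivalence classes.
q1 and q3 end up in different blocks, so they are distinguishable. For instance, the string 'ε' is accepted from only q1.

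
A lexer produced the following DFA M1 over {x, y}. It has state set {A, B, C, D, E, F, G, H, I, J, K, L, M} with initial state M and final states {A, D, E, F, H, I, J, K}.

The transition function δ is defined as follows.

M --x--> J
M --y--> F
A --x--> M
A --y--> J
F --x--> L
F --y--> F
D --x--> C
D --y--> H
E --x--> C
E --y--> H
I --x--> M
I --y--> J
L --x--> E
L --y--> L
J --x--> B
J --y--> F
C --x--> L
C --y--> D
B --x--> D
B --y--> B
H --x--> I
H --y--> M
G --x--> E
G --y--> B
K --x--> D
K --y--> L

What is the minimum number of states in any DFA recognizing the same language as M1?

7

Reachable states from the start: {B,C,D,E,F,H,I,J,L,M}. Unreachable: {A,G,K} — drop them.
P0 = {D,E,F,H,I,J} | {B,C,L,M}.
Split {D,E,F,H,I,J} by δ(·,x) → {D,E,F,I,J} and {H}.
On input y, block {D,E,F,I,J} splits into {F,I,J} and {D,E}.
On input x, block {B,C,L,M} splits into {B,L} and {C} and {M}.
Split {F,I,J} by δ(·,x) → {F,J} and {I}.
No further refinement is possible. Final partition (7 blocks): {F,J} | {B,L} | {H} | {D,E} | {C} | {M} | {I}.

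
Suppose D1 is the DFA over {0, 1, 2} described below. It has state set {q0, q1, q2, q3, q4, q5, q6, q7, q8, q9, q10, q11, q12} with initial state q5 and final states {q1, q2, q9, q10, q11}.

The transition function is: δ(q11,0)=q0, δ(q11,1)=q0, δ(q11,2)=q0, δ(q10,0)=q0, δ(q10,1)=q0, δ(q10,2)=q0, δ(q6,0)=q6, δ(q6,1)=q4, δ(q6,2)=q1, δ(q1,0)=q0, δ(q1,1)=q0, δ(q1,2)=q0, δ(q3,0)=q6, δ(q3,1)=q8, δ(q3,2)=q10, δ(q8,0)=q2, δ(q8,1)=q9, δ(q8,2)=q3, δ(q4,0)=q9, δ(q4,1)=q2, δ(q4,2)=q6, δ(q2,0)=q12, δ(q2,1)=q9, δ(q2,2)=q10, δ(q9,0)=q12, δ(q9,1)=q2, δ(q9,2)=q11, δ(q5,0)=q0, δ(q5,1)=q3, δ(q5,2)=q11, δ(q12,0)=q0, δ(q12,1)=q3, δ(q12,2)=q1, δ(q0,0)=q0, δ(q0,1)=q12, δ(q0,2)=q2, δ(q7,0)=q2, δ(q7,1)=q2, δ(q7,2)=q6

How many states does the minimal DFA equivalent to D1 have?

6

States {q7} cannot be reached from the start state, so discard them.
Start with accepting vs non-accepting: {q1,q2,q9,q10,q11} | {q0,q3,q4,q5,q6,q8,q12}.
Split {q1,q2,q9,q10,q11} by δ(·,1) → {q1,q10,q11} and {q2,q9}.
Split {q0,q3,q4,q5,q6,q8,q12} by δ(·,0) → {q0,q3,q5,q6,q12} and {q4,q8}.
Refine {q0,q3,q5,q6,q12} on symbol 1: members go to different blocks, giving {q0,q5,q12} and {q3,q6}.
On input 1, block {q0,q5,q12} splits into {q5,q12} and {q0}.
The partition is now stable with 6 blocks: {q1,q10,q11} | {q5,q12} | {q2,q9} | {q4,q8} | {q3,q6} | {q0}.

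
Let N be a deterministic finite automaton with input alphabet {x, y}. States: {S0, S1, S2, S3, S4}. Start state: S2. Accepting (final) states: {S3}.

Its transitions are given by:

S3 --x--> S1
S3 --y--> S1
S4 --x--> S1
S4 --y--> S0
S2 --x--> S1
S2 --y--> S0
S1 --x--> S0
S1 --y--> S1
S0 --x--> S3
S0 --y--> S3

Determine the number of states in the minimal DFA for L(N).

4

Reachable states from the start: {S0,S1,S2,S3}. Unreachable: {S4} — drop them.
Initial partition by acceptance: {S3} | {S0,S1,S2}.
On input x, block {S0,S1,S2} splits into {S1,S2} and {S0}.
Refine {S1,S2} on symbol x: members go to different blocks, giving {S1} and {S2}.
The partition is now stable with 4 blocks: {S3} | {S1} | {S0} | {S2}.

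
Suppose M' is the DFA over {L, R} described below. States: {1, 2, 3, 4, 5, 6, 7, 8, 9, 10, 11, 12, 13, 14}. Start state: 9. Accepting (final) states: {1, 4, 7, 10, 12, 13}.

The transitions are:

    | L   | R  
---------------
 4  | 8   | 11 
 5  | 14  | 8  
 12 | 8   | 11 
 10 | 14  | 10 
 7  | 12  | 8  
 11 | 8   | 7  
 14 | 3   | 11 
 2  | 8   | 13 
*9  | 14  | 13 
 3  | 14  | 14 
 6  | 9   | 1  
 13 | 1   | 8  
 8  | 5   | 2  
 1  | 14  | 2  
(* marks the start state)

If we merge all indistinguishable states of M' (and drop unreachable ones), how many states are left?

5

Reachable states from the start: {1,2,3,5,7,8,9,11,12,13,14}. Unreachable: {4,6,10} — drop them.
Start with accepting vs non-accepting: {1,7,12,13} | {2,3,5,8,9,11,14}.
On input L, block {1,7,12,13} splits into {1,12} and {7,13}.
On input R, block {2,3,5,8,9,11,14} splits into {3,5,8,14} and {2,9,11}.
Refine {3,5,8,14} on symbol R: members go to different blocks, giving {3,5} and {8,14}.
No further refinement is possible. Final partition (5 blocks): {1,12} | {3,5} | {7,13} | {2,9,11} | {8,14}.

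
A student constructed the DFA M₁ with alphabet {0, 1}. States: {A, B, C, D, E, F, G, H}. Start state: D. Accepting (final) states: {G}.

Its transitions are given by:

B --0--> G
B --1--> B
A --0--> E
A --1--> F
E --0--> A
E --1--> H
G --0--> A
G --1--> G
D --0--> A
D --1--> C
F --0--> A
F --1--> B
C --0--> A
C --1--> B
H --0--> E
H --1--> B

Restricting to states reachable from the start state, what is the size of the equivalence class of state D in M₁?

P0 = {G} | {A,B,C,D,E,F,H}.
Split {A,B,C,D,E,F,H} by δ(·,0) → {A,C,D,E,F,H} and {B}.
On input 1, block {A,C,D,E,F,H} splits into {A,D,E} and {C,F,H}.
Stable partition: {G} | {A,D,E} | {B} | {C,F,H} — 4 equivalence classes.
State D belongs to the block {A,D,E}, which has 3 states.

3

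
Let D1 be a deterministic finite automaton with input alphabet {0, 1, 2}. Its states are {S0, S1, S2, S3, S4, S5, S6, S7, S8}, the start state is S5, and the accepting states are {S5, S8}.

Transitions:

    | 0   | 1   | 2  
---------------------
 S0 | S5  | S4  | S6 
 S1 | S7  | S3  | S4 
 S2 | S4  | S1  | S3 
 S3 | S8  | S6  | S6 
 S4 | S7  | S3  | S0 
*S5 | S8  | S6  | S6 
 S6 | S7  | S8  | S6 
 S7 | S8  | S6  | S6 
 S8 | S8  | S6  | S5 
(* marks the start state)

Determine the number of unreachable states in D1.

No path from S5 leads to S0, S1, S2, S3, S4; the other 4 states are all reachable.

5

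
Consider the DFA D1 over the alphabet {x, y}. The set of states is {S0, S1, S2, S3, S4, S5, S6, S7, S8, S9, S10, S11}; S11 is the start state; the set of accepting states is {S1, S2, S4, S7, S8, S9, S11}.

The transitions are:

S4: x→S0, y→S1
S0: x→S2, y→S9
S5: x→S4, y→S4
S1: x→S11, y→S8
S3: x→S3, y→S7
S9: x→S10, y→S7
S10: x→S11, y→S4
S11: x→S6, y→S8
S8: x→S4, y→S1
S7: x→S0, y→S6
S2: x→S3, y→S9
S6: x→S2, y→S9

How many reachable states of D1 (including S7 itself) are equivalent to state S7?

Reachable states from the start: {S0,S1,S2,S3,S4,S6,S7,S8,S9,S10,S11}. Unreachable: {S5} — drop them.
P0 = {S1,S2,S4,S7,S8,S9,S11} | {S0,S3,S6,S10}.
Refine {S1,S2,S4,S7,S8,S9,S11} on symbol x: members go to different blocks, giving {S2,S4,S7,S9,S11} and {S1,S8}.
Split {S2,S4,S7,S9,S11} by δ(·,y) → {S2,S9} and {S4,S11} and {S7}.
Refine {S2,S9} on symbol y: members go to different blocks, giving {S2} and {S9}.
On input x, block {S0,S3,S6,S10} splits into {S0,S6} and {S3} and {S10}.
Stable partition: {S2} | {S0,S6} | {S1,S8} | {S4,S11} | {S7} | {S9} | {S3} | {S10} — 8 equivalence classes.
State S7 belongs to the block {S7}, which has 1 states.

1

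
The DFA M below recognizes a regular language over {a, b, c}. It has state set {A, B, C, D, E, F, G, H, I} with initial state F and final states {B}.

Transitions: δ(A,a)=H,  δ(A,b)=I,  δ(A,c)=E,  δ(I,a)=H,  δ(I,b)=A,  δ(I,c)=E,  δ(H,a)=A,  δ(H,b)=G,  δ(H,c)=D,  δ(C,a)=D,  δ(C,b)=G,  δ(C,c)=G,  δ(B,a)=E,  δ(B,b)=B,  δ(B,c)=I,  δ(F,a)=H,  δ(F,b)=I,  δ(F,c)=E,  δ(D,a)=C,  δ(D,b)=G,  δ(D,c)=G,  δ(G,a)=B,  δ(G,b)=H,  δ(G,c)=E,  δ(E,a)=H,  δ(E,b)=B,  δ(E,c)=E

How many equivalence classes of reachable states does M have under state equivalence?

6

Every state is reachable, so we keep all 9.
Start with accepting vs non-accepting: {B} | {A,C,D,E,F,G,H,I}.
Refine {A,C,D,E,F,G,H,I} on symbol a: members go to different blocks, giving {A,C,D,E,F,H,I} and {G}.
Split {A,C,D,E,F,H,I} by δ(·,b) → {A,F,I} and {C,D,H} and {E}.
Refine {C,D,H} on symbol a: members go to different blocks, giving {C,D} and {H}.
Stable partition: {B} | {A,F,I} | {G} | {C,D} | {E} | {H} — 6 equivalence classes.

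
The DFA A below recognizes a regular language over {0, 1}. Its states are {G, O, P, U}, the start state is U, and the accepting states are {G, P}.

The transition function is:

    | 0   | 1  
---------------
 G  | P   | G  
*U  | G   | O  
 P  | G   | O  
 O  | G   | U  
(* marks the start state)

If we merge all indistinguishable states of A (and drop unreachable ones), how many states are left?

P0 = {G,P} | {O,U}.
Split {G,P} by δ(·,1) → {G} and {P}.
Stable partition: {G} | {O,U} | {P} — 3 equivalence classes.

3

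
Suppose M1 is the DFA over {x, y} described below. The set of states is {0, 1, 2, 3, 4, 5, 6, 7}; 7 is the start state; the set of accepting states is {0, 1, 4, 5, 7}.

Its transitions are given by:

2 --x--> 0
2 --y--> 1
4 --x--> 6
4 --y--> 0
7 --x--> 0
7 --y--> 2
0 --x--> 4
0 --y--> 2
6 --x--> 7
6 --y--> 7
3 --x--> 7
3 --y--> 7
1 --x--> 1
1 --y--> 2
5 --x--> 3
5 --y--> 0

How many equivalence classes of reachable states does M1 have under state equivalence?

6

States {3,5} cannot be reached from the start state, so discard them.
Initial partition by acceptance: {0,1,4,7} | {2,6}.
Split {0,1,4,7} by δ(·,x) → {0,1,7} and {4}.
Split {0,1,7} by δ(·,x) → {1,7} and {0}.
Refine {1,7} on symbol x: members go to different blocks, giving {1} and {7}.
Refine {2,6} on symbol x: members go to different blocks, giving {2} and {6}.
Stable partition: {1} | {2} | {4} | {0} | {7} | {6} — 6 equivalence classes.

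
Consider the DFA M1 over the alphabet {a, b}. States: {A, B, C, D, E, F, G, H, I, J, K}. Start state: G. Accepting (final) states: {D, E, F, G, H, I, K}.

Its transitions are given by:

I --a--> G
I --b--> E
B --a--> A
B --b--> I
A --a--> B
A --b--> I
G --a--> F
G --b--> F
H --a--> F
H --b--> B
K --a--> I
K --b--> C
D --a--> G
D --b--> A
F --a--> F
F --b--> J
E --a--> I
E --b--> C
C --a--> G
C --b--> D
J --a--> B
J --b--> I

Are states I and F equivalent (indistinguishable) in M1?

No

States {H,K} cannot be reached from the start state, so discard them.
Start with accepting vs non-accepting: {D,E,F,G,I} | {A,B,C,J}.
Split {D,E,F,G,I} by δ(·,b) → {D,E,F} and {G,I}.
Refine {D,E,F} on symbol a: members go to different blocks, giving {D,E} and {F}.
Refine {A,B,C,J} on symbol a: members go to different blocks, giving {A,B,J} and {C}.
Split {D,E} by δ(·,b) → {D} and {E}.
Refine {G,I} on symbol a: members go to different blocks, giving {G} and {I}.
No further refinement is possible. Final partition (7 blocks): {D} | {A,B,J} | {G} | {F} | {C} | {E} | {I}.
I and F end up in different blocks, so they are distinguishable. For instance, the string 'b' is accepted from only I.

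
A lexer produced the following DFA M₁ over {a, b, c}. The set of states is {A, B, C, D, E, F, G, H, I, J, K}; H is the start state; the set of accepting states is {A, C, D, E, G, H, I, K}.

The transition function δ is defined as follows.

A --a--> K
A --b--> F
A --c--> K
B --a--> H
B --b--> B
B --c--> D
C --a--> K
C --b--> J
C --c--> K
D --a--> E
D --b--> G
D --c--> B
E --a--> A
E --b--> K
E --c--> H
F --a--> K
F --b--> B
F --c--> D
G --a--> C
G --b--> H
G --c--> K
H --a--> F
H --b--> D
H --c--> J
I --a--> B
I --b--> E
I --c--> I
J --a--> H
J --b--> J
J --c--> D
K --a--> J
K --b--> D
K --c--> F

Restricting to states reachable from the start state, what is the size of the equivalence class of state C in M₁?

States {I} cannot be reached from the start state, so discard them.
P0 = {A,C,D,E,G,H,K} | {B,F,J}.
On input a, block {A,C,D,E,G,H,K} splits into {A,C,D,E,G} and {H,K}.
Refine {A,C,D,E,G} on symbol a: members go to different blocks, giving {D,E,G} and {A,C}.
Refine {D,E,G} on symbol a: members go to different blocks, giving {E,G} and {D}.
No further refinement is possible. Final partition (5 blocks): {E,G} | {B,F,J} | {H,K} | {A,C} | {D}.
The equivalence class containing C is {A,C}, of size 2.

2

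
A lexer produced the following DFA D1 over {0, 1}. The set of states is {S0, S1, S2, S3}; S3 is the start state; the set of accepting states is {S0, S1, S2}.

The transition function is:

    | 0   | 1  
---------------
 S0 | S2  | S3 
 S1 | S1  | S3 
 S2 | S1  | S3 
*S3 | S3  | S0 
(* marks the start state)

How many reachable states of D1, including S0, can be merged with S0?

3

Start with accepting vs non-accepting: {S0,S1,S2} | {S3}.
Stable partition: {S0,S1,S2} | {S3} — 2 equivalence classes.
State S0 belongs to the block {S0,S1,S2}, which has 3 states.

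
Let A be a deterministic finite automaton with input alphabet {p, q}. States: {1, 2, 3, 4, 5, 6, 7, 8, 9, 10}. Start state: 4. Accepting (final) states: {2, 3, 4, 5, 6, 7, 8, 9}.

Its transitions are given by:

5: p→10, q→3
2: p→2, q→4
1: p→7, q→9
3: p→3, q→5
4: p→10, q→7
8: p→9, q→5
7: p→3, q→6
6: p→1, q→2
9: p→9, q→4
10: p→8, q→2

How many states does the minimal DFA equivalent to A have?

All states are reachable from the start state.
Start with accepting vs non-accepting: {2,3,4,5,6,7,8,9} | {1,10}.
Split {2,3,4,5,6,7,8,9} by δ(·,p) → {2,3,7,8,9} and {4,5,6}.
The partition is now stable with 3 blocks: {2,3,7,8,9} | {1,10} | {4,5,6}.

3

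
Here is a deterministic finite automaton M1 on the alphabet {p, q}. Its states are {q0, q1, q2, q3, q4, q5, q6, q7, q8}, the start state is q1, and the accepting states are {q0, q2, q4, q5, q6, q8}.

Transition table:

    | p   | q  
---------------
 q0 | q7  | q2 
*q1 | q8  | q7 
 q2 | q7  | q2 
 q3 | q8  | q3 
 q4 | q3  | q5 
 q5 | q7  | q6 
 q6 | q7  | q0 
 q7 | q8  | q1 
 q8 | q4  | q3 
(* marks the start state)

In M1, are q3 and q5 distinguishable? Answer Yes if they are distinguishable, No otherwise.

Yes

Initial partition by acceptance: {q0,q2,q4,q5,q6,q8} | {q1,q3,q7}.
Split {q0,q2,q4,q5,q6,q8} by δ(·,p) → {q0,q2,q4,q5,q6} and {q8}.
No further refinement is possible. Final partition (3 blocks): {q0,q2,q4,q5,q6} | {q1,q3,q7} | {q8}.
q3 and q5 end up in different blocks, so they are distinguishable. For instance, the string 'ε' is accepted from only q5.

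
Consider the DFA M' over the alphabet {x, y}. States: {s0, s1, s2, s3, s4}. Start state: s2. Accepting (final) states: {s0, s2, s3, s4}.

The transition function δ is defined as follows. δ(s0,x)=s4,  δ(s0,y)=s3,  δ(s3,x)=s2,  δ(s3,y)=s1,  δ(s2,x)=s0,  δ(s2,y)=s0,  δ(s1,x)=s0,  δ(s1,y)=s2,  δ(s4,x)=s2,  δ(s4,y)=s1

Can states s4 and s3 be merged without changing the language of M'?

Initial partition by acceptance: {s0,s2,s3,s4} | {s1}.
On input y, block {s0,s2,s3,s4} splits into {s0,s2} and {s3,s4}.
On input x, block {s0,s2} splits into {s0} and {s2}.
Stable partition: {s0} | {s1} | {s3,s4} | {s2} — 4 equivalence classes.
s4 and s3 lie in the same block of the stable partition, so they are equivalent — no string distinguishes them.

Yes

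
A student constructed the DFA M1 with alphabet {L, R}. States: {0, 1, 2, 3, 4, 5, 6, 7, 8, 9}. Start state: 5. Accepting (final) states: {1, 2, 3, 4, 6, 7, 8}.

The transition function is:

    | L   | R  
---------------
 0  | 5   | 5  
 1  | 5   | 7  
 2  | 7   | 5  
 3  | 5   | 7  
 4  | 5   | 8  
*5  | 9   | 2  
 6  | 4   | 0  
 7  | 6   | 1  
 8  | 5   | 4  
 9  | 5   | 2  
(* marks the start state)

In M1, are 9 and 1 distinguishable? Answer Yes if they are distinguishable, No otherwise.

Yes

First remove the unreachable states {3}; 9 states remain.
Start with accepting vs non-accepting: {1,2,4,6,7,8} | {0,5,9}.
Refine {1,2,4,6,7,8} on symbol L: members go to different blocks, giving {1,4,8} and {2,6,7}.
On input R, block {1,4,8} splits into {4,8} and {1}.
On input R, block {0,5,9} splits into {5,9} and {0}.
Split {2,6,7} by δ(·,L) → {2,7} and {6}.
On input L, block {2,7} splits into {2} and {7}.
The partition is now stable with 7 blocks: {4,8} | {5,9} | {2} | {1} | {0} | {6} | {7}.
9 and 1 end up in different blocks, so they are distinguishable. For instance, the string 'ε' is accepted from only 1.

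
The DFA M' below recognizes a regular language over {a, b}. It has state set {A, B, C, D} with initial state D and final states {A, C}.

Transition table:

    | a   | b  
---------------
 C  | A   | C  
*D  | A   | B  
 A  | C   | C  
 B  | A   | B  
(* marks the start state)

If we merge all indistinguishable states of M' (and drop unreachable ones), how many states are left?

Every state is reachable, so we keep all 4.
Initial partition by acceptance: {A,C} | {B,D}.
The partition is now stable with 2 blocks: {A,C} | {B,D}.

2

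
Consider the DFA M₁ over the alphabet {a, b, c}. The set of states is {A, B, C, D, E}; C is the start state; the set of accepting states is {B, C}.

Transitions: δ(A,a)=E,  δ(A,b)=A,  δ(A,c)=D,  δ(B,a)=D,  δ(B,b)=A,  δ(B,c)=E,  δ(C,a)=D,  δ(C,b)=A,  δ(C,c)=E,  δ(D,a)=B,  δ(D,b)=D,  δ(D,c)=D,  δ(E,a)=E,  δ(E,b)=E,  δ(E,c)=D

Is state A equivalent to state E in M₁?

P0 = {B,C} | {A,D,E}.
Split {A,D,E} by δ(·,a) → {A,E} and {D}.
The partition is now stable with 3 blocks: {B,C} | {A,E} | {D}.
A and E lie in the same block of the stable partition, so they are equivalent — no string distinguishes them.

Yes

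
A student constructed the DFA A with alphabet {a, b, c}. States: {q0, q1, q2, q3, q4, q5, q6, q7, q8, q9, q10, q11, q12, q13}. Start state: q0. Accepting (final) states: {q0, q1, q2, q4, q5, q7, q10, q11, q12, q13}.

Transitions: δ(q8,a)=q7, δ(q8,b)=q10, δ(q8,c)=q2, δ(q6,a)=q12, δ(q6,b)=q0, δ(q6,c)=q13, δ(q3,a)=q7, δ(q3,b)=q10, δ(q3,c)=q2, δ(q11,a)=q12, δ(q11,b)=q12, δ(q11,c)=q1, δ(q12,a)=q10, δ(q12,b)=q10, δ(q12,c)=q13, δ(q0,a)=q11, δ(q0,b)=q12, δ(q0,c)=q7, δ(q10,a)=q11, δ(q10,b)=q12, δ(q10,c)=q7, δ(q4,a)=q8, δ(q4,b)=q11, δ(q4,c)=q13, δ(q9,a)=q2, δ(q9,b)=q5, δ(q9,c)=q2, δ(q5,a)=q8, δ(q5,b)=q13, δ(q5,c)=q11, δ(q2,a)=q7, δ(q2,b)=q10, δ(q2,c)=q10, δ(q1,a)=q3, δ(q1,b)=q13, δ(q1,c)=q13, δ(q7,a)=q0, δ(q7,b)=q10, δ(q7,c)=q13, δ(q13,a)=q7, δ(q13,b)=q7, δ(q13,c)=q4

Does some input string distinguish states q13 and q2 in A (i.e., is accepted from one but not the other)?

States {q5,q6,q9} cannot be reached from the start state, so discard them.
Start with accepting vs non-accepting: {q0,q1,q2,q4,q7,q10,q11,q12,q13} | {q3,q8}.
Refine {q0,q1,q2,q4,q7,q10,q11,q12,q13} on symbol a: members go to different blocks, giving {q0,q2,q7,q10,q11,q12,q13} and {q1,q4}.
Split {q0,q2,q7,q10,q11,q12,q13} by δ(·,c) → {q0,q2,q7,q10,q12} and {q11,q13}.
Split {q0,q2,q7,q10,q12} by δ(·,a) → {q2,q7,q12} and {q0,q10}.
Refine {q2,q7,q12} on symbol a: members go to different blocks, giving {q7,q12} and {q2}.
Stable partition: {q7,q12} | {q3,q8} | {q1,q4} | {q11,q13} | {q0,q10} | {q2} — 6 equivalence classes.
q13 and q2 end up in different blocks, so they are distinguishable. For instance, the string 'ca' is accepted from only q2.

Yes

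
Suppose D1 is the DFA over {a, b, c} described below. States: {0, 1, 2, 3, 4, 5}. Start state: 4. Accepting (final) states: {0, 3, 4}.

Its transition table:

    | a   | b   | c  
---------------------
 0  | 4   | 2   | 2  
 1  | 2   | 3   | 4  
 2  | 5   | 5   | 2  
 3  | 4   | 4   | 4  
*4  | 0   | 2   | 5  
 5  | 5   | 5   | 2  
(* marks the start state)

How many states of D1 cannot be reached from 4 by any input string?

2

Starting at 4 and following transitions, the reachable set is {0, 2, 4, 5}. That leaves 1, 3 unreachable — 2 in total.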